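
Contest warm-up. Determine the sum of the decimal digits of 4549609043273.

4+5+4+9+6+0+9+0+4+3+2+7+3 = 56

56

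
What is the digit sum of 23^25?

23^25 = 11045767571919545466173812409689943
Sum of its 35 digits: 167.

167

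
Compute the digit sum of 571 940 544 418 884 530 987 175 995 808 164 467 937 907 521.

227

5+7+1+9+4+0+5+4+4+4+1+8+8+8+4+5+3+0+9+8+7+1+7+5+9+9+5+8+0+8+1+6+4+4+6+7+9+3+7+9+0+7+5+2+1 = 227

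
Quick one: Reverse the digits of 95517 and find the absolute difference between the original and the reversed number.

Reverse of 95517 is 71559.
|95517 − 71559| = 23958

23958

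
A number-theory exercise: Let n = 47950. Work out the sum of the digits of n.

4+7+9+5+0 = 25

25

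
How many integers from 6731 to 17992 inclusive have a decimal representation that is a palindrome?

113

The integers in [6731, 17992] that have a decimal representation that is a palindrome: 6776, 6886, 6996, 7007, 7117, 7227, …, 17871, 17971.
113 qualify.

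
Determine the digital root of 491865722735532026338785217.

4+9+1+8+6+5+7+2+2+7+3+5+5+3+2+0+2+6+3+3+8+7+8+5+2+1+7 = 121
1+2+1 = 4

4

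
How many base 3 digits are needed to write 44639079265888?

29

44639079265888 in base 3 is 12212001110021012000011110221, which has 29 digits.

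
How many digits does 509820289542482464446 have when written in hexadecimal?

18

509820289542482464446 in base 16 is 1BA32D8431FA768EBE, which has 18 digits.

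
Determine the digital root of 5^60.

1

The digital root of n equals n mod 9 (or 9 when 9 | n), so we need 5^60 mod 9.
5^60 ≡ 1 (mod 9), so the digital root is 1.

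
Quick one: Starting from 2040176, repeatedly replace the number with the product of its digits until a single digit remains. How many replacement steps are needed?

2040176 → 0 (1 step)

1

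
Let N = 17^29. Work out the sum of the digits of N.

152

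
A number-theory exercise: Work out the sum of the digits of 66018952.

6+6+0+1+8+9+5+2 = 37

37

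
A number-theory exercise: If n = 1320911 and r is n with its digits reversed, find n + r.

Reverse of 1320911 is 1190231.
1320911 + 1190231 = 2511142

2511142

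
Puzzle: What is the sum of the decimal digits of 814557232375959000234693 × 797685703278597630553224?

814557232375959000234693 × 797685703278597630553224 = 649760658768484930291322307460691455523427800232
Sum of its 48 digits: 207.

207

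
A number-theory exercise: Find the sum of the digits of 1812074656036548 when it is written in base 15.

92

1812074656036548 in base 15 is DE763486EB033.
Digit sum: 13+14+7+6+3+4+8+6+14+11+0+3+3 = 92.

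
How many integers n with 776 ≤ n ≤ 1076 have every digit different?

The integers in [776, 1076] that have every digit different: 780, 781, 782, 783, 784, 785, …, 1075, 1076.
200 qualify.

200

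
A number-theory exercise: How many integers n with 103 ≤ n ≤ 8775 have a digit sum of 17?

The integers in [103, 8775] that have a digit sum of 17: 179, 188, 197, 269, 278, 287, …, 8711, 8720.
610 qualify.

610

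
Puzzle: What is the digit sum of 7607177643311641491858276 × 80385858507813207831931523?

7607177643311641491858276 × 80385858507813207831931523 = 611509505679049544308865179607428195002779652834348
Sum of its 51 digits: 237.

237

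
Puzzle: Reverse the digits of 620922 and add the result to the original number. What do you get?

849948

Reverse of 620922 is 229026.
620922 + 229026 = 849948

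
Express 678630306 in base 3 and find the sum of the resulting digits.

26

678630306 in base 3 is 1202021221222202210.
Digit sum: 1+2+0+2+0+2+1+2+2+1+2+2+2+2+0+2+2+1+0 = 26.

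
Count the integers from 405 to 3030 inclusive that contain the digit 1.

1396

The integers in [405, 3030] that contain the digit 1: 410, 411, 412, 413, 414, 415, …, 3019, 3021.
1396 qualify.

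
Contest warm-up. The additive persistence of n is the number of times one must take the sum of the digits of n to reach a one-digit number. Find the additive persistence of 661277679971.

661277679971 → 68 → 14 → 5 (3 steps)

3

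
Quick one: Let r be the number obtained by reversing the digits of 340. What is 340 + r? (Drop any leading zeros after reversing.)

Reverse of 340 is 43.
340 + 43 = 383

383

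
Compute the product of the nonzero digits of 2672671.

2×6×7×2×6×7×1 = 7056

7056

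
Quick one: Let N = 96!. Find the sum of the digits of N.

96! = 991677934870949689209571401541893801158183648651267795444376054838492222809091499987689476037000748982075094738965754305639874560000000000000000000000
Sum of its 150 digits: 648.

648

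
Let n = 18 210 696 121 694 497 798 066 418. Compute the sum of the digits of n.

125

1+8+2+1+0+6+9+6+1+2+1+6+9+4+4+9+7+7+9+8+0+6+6+4+1+8 = 125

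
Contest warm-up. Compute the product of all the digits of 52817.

560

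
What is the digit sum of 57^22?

180

57^22 = 425840364395683893717099776640122223249
Sum of its 39 digits: 180.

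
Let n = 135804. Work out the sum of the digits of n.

21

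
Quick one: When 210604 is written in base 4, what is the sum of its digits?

16

210604 in base 4 is 303122230.
Digit sum: 3+0+3+1+2+2+2+3+0 = 16.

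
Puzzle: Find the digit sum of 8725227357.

48

8+7+2+5+2+2+7+3+5+7 = 48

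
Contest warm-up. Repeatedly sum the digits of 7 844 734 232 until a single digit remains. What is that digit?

8

7+8+4+4+7+3+4+2+3+2 = 44
4+4 = 8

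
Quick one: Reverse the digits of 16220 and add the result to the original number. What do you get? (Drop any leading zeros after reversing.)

Reverse of 16220 is 2261.
16220 + 2261 = 18481

18481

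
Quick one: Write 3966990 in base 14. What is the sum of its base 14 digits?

40

3966990 in base 14 is 7539A6.
Digit sum: 7+5+3+9+10+6 = 40.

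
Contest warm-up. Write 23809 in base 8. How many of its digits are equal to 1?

1

23809 in base 8 is 56401.
The digit 1 appears 1 time.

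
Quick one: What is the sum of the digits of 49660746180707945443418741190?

129

4+9+6+6+0+7+4+6+1+8+0+7+0+7+9+4+5+4+4+3+4+1+8+7+4+1+1+9+0 = 129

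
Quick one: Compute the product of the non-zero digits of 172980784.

1×7×2×9×8×7×8×4 = 225792

225792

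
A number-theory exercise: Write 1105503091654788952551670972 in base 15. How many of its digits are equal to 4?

1

1105503091654788952551670972 in base 15 is EB987097450D19862D9DC17.
The digit 4 appears 1 time.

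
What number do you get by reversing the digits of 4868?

8684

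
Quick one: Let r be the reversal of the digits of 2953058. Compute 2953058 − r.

-5550534

Reverse of 2953058 is 8503592.
2953058 − 8503592 = -5550534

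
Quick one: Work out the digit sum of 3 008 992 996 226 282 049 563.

104

3+0+0+8+9+9+2+9+9+6+2+2+6+2+8+2+0+4+9+5+6+3 = 104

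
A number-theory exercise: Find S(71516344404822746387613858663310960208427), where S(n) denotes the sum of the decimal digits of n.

7+1+5+1+6+3+4+4+4+0+4+8+2+2+7+4+6+3+8+7+6+1+3+8+5+8+6+6+3+3+1+0+9+6+0+2+0+8+4+2+7 = 174

174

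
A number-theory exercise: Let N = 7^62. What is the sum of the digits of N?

7^62 = 24893071176241544900787221684958608586849291716964049
Sum of its 53 digits: 256.

256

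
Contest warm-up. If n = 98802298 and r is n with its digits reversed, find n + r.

Reverse of 98802298 is 89220889.
98802298 + 89220889 = 188023187

188023187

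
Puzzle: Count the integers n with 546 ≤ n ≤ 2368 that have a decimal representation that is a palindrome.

The integers in [546, 2368] that have a decimal representation that is a palindrome: 555, 565, 575, 585, 595, 606, …, 2222, 2332.
59 qualify.

59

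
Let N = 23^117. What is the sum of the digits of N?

719

23^117 = 2099697900880111780612874579046384971121280921205556667872438286436289288241533475908372710840807983799864713718934796766070341262407620554769043038216722154103
Sum of its 160 digits: 719.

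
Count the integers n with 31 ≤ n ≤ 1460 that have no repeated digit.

The integers in [31, 1460] that have no repeated digit: 31, 32, 34, 35, 36, 37, …, 1459, 1460.
907 qualify.

907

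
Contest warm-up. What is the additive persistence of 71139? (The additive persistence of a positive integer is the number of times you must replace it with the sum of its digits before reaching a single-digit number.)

71139 → 21 → 3 (2 steps)

2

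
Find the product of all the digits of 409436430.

0

4×0×9×4×3×6×4×3×0 = 0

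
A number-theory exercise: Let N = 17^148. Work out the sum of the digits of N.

820

17^148 = 127773374295465163498491869213020117672914152307501306234086009917192782658325099543558605838055430911055427724605631889859816971756168502892566329234337936333803587170398415976056641
Sum of its 183 digits: 820.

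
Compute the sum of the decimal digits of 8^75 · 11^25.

457

8^75 · 11^25 = 5842061887760211475426182067624342065525028755188787658025788726029883885758884871365755666432
Sum of its 94 digits: 457.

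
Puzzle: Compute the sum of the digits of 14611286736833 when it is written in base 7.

14611286736833 in base 7 is 3035426210030633.
Digit sum: 3+0+3+5+4+2+6+2+1+0+0+3+0+6+3+3 = 41.

41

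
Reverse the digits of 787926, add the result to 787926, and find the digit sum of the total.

24

Reversal of 787926 is 629787; 787926 + 629787 = 1417713.
Digit sum of 1417713: 1+4+1+7+7+1+3 = 24.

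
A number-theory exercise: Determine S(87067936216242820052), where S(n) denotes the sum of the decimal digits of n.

8+7+0+6+7+9+3+6+2+1+6+2+4+2+8+2+0+0+5+2 = 80

80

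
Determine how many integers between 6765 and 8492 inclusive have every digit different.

906

The integers in [6765, 8492] that have every digit different: 6780, 6781, 6782, 6783, 6784, 6785, …, 8491, 8492.
906 qualify.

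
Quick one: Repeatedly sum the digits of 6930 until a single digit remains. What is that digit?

9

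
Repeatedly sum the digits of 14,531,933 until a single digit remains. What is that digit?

1+4+5+3+1+9+3+3 = 29
2+9 = 11
1+1 = 2

2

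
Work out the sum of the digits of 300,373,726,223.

38

3+0+0+3+7+3+7+2+6+2+2+3 = 38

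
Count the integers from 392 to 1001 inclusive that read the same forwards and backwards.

The integers in [392, 1001] that read the same forwards and backwards: 393, 404, 414, 424, 434, 444, …, 999, 1001.
62 qualify.

62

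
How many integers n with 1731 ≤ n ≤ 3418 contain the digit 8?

The integers in [1731, 3418] that contain the digit 8: 1738, 1748, 1758, 1768, 1778, 1780, …, 3408, 3418.
484 qualify.

484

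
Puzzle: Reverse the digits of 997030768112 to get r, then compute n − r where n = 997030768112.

Reverse of 997030768112 is 211867030799.
997030768112 − 211867030799 = 785163737313

785163737313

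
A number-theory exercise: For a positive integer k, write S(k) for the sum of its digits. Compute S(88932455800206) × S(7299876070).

S(88932455800206) = 8+8+9+3+2+4+5+5+8+0+0+2+0+6 = 60.
S(7299876070) = 7+2+9+9+8+7+6+0+7+0 = 55.
60 · 55 = 3300.

3300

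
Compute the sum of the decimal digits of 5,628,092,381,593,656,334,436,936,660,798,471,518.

181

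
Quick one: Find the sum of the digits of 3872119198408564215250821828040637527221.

159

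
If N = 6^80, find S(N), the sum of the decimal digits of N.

279

6^80 = 178689910246017054531432477289437798228285773001601743140683776
Sum of its 63 digits: 279.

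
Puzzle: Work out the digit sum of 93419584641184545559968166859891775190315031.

218

9+3+4+1+9+5+8+4+6+4+1+1+8+4+5+4+5+5+5+9+9+6+8+1+6+6+8+5+9+8+9+1+7+7+5+1+9+0+3+1+5+0+3+1 = 218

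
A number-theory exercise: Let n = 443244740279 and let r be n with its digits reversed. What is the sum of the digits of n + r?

Reversal of 443244740279 is 972047442344; 443244740279 + 972047442344 = 1415292182623.
Digit sum of 1415292182623: 1+4+1+5+2+9+2+1+8+2+6+2+3 = 46.

46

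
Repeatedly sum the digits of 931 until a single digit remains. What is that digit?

9+3+1 = 13
1+3 = 4

4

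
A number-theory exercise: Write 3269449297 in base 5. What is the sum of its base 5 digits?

41

3269449297 in base 5 is 23143434334142.
Digit sum: 2+3+1+4+3+4+3+4+3+3+4+1+4+2 = 41.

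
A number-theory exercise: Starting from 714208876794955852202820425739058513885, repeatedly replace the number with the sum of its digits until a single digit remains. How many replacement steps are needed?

714208876794955852202820425739058513885 → 184 → 13 → 4 (3 steps)

3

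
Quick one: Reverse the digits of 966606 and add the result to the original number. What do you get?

1573275

Reverse of 966606 is 606669.
966606 + 606669 = 1573275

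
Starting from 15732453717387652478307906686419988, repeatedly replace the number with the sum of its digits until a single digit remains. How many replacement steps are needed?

15732453717387652478307906686419988 → 179 → 17 → 8 (3 steps)

3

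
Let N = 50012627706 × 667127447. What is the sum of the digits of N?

99

50012627706 × 667127447 = 33364796639265246582
Sum of its 20 digits: 99.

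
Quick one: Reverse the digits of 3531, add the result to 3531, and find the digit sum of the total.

24

Reversal of 3531 is 1353; 3531 + 1353 = 4884.
Digit sum of 4884: 4+8+8+4 = 24.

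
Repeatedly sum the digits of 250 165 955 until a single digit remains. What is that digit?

2

2+5+0+1+6+5+9+5+5 = 38
3+8 = 11
1+1 = 2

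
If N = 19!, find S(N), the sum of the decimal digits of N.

19! = 121645100408832000
Sum of its 18 digits: 45.

45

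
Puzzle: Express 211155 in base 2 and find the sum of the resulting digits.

10

211155 in base 2 is 110011100011010011.
Digit sum: 1+1+0+0+1+1+1+0+0+0+1+1+0+1+0+0+1+1 = 10.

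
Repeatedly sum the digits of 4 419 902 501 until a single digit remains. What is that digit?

4+4+1+9+9+0+2+5+0+1 = 35
3+5 = 8
(Equivalently, 4 419 902 501 mod 9 = 8.)

8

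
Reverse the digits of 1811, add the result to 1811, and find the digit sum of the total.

22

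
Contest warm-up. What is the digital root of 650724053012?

6+5+0+7+2+4+0+5+3+0+1+2 = 35
3+5 = 8

8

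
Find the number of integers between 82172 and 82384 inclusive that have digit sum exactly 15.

7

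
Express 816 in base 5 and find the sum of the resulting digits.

816 in base 5 is 11231.
Digit sum: 1+1+2+3+1 = 8.

8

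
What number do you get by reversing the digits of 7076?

Reversing 7076 gives 6707.

6707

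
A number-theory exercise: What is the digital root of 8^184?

1

The digital root of n equals n mod 9 (or 9 when 9 | n), so we need 8^184 mod 9.
8^184 ≡ 1 (mod 9), so the digital root is 1.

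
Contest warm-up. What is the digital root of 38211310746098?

3+8+2+1+1+3+1+0+7+4+6+0+9+8 = 53
5+3 = 8

8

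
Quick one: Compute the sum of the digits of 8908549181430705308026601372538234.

135

8+9+0+8+5+4+9+1+8+1+4+3+0+7+0+5+3+0+8+0+2+6+6+0+1+3+7+2+5+3+8+2+3+4 = 135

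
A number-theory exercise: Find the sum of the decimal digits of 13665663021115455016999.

94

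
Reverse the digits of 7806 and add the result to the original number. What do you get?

Reverse of 7806 is 6087.
7806 + 6087 = 13893

13893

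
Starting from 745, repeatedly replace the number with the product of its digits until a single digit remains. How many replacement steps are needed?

745 → 140 → 0 (2 steps)

2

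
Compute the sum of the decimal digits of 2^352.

2^352 = 9173994463960286046443283581208347763186259956673124494950355357547691504353939232280074212440502746218496
Sum of its 106 digits: 475.

475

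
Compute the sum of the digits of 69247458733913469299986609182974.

179

6+9+2+4+7+4+5+8+7+3+3+9+1+3+4+6+9+2+9+9+9+8+6+6+0+9+1+8+2+9+7+4 = 179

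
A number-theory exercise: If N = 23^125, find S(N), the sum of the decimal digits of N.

23^125 = 164429411410369030597209522318800524489738240286394468993169920234693112395740694404729343463316583153498492045834781640546460894811050131886751583720245249098026646757943
Sum of its 171 digits: 749.

749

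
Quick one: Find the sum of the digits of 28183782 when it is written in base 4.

21

28183782 in base 4 is 1223200303212.
Digit sum: 1+2+2+3+2+0+0+3+0+3+2+1+2 = 21.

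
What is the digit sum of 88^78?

88^78 = 46735665116628913054266043853715660039889466835130065166740370950181748948867663588427865785828745137167396576663070589806636094473234812210578041339904
Sum of its 152 digits: 712.

712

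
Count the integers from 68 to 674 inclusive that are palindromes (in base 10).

The integers in [68, 674] that are palindromes (in base 10): 77, 88, 99, 101, 111, 121, …, 656, 666.
60 qualify.

60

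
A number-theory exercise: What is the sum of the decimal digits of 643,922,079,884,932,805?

6+4+3+9+2+2+0+7+9+8+8+4+9+3+2+8+0+5 = 89

89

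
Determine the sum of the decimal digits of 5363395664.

5+3+6+3+3+9+5+6+6+4 = 50

50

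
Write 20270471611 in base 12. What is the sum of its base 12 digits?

71

20270471611 in base 12 is 3B18658BB7.
Digit sum: 3+11+1+8+6+5+8+11+11+7 = 71.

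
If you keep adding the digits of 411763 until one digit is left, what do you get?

4+1+1+7+6+3 = 22
2+2 = 4
(Equivalently, 411763 mod 9 = 4.)

4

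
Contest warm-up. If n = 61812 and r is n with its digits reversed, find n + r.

Reverse of 61812 is 21816.
61812 + 21816 = 83628

83628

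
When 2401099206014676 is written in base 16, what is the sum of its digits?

111

2401099206014676 in base 16 is 887C9793EB6D4.
Digit sum: 8+8+7+12+9+7+9+3+14+11+6+13+4 = 111.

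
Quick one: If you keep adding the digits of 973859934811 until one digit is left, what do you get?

9+7+3+8+5+9+9+3+4+8+1+1 = 67
6+7 = 13
1+3 = 4
(Equivalently, 973859934811 mod 9 = 4.)

4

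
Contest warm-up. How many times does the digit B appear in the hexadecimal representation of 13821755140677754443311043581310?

1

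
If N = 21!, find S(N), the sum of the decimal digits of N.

63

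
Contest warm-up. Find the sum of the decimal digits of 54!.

54! = 230843697339241380472092742683027581083278564571807941132288000000000000
Sum of its 72 digits: 261.

261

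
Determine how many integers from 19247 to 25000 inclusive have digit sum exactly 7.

56

The integers in [19247, 25000] that have digit sum exactly 7: 20005, 20014, 20023, 20032, 20041, 20050, …, 24100, 25000.
56 qualify.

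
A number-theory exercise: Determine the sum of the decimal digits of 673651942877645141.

6+7+3+6+5+1+9+4+2+8+7+7+6+4+5+1+4+1 = 86

86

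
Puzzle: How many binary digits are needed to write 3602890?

22

3602890 in base 2 is 1101101111100111001010, which has 22 digits.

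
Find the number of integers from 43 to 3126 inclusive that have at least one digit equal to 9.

The integers in [43, 3126] that have at least one digit equal to 9: 49, 59, 69, 79, 89, 90, …, 3109, 3119.
830 qualify.

830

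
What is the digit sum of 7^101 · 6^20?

7^101 · 6^20 = 82780310128949961889776167543600946057266116550454817003219440910354798678920379165253044179626360832
Sum of its 101 digits: 450.

450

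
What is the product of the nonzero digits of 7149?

7×1×4×9 = 252

252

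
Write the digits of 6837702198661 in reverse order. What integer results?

1668912077386

Reversing 6837702198661 gives 1668912077386.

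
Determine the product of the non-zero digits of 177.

49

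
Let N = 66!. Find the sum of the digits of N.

66! = 544344939077443064003729240247842752644293064388798874532860126869671081148416000000000000000
Sum of its 93 digits: 351.

351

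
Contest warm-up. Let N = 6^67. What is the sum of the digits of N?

234

6^67 = 13681501919202227984531053980511367507737635754868736
Sum of its 53 digits: 234.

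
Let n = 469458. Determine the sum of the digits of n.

4+6+9+4+5+8 = 36

36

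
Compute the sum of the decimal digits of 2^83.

2^83 = 9671406556917033397649408
Sum of its 25 digits: 122.

122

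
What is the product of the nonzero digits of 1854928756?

4838400

1×8×5×4×9×2×8×7×5×6 = 4838400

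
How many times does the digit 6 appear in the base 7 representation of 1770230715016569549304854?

1770230715016569549304854 in base 7 is 35640051024026361135311612346.
The digit 6 appears 5 times.

5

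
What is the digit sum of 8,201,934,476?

44

8+2+0+1+9+3+4+4+7+6 = 44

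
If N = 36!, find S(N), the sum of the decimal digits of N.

36! = 371993326789901217467999448150835200000000
Sum of its 42 digits: 171.

171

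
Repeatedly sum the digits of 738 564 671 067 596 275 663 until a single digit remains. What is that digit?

7+3+8+5+6+4+6+7+1+0+6+7+5+9+6+2+7+5+6+6+3 = 109
1+0+9 = 10
1+0 = 1

1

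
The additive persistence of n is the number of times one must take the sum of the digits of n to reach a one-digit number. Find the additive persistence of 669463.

2

669463 → 34 → 7 (2 steps)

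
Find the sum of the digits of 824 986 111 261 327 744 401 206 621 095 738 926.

147

8+2+4+9+8+6+1+1+1+2+6+1+3+2+7+7+4+4+4+0+1+2+0+6+6+2+1+0+9+5+7+3+8+9+2+6 = 147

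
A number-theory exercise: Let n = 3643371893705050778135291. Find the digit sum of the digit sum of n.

First digit sum: 107.
1+0+7 = 8.

8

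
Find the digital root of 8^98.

The digital root of n equals n mod 9 (or 9 when 9 | n), so we need 8^98 mod 9.
8^98 ≡ 1 (mod 9), so the digital root is 1.

1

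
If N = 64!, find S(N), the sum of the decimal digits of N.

324

64! = 126886932185884164103433389335161480802865516174545192198801894375214704230400000000000000
Sum of its 90 digits: 324.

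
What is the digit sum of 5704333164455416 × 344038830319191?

5704333164455416 × 344038830319191 = 1962512109650210714898968688456
Sum of its 31 digits: 147.

147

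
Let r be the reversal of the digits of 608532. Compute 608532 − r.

372726

Reverse of 608532 is 235806.
608532 − 235806 = 372726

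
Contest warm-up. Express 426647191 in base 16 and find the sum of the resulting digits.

426647191 in base 16 is 196E1E97.
Digit sum: 1+9+6+14+1+14+9+7 = 61.

61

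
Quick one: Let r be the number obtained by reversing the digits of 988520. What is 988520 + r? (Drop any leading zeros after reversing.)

1014409

Reverse of 988520 is 25889.
988520 + 25889 = 1014409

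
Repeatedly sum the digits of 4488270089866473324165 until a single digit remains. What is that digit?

4+4+8+8+2+7+0+0+8+9+8+6+6+4+7+3+3+2+4+1+6+5 = 105
1+0+5 = 6
(Equivalently, 4488270089866473324165 mod 9 = 6.)

6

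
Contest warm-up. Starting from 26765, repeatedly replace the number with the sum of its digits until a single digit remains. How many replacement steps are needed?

26765 → 26 → 8 (2 steps)

2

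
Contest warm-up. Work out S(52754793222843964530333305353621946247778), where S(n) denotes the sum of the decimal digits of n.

5+2+7+5+4+7+9+3+2+2+2+8+4+3+9+6+4+5+3+0+3+3+3+3+0+5+3+5+3+6+2+1+9+4+6+2+4+7+7+7+8 = 181

181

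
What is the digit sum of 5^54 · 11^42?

370

5^54 · 11^42 = 3039995990355587412175337780463628343445099455610858285581343807280063629150390625
Sum of its 82 digits: 370.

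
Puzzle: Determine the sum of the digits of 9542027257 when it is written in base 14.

9542027257 in base 14 is 6673CB277.
Digit sum: 6+6+7+3+12+11+2+7+7 = 61.

61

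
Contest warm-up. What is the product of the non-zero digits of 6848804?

6×8×4×8×8×4 = 49152

49152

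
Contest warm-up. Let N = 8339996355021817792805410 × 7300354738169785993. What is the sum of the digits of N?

8339996355021817792805410 × 7300354738169785993 = 60884931906702272179833437076149114792622130
Sum of its 44 digits: 184.

184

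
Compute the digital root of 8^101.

The digital root of n equals n mod 9 (or 9 when 9 | n), so we need 8^101 mod 9.
8^101 ≡ 8 (mod 9), so the digital root is 8.

8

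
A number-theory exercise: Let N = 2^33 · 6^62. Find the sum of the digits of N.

270

2^33 · 6^62 = 15113581096485288992771828894729152469642534083210260774912
Sum of its 59 digits: 270.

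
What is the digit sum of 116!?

116! = 33931086844518982011982560935885732032396635556994207701963662088123265314176330336254535971207181169698868584991941607780111073928236261199604691797570505851011072000000000000000000000000000
Sum of its 191 digits: 729.

729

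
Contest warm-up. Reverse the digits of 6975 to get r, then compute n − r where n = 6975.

1179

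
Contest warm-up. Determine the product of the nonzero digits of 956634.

9×5×6×6×3×4 = 19440

19440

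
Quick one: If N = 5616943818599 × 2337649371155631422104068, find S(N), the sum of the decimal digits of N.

150

5616943818599 × 2337649371155631422104068 = 13130445185364463405596216527091960732
Sum of its 38 digits: 150.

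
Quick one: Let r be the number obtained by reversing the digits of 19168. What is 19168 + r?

105359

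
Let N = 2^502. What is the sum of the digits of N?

646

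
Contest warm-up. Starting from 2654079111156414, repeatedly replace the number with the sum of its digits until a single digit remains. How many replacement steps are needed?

2654079111156414 → 57 → 12 → 3 (3 steps)

3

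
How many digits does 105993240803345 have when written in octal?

16

105993240803345 in base 8 is 3006317135674021, which has 16 digits.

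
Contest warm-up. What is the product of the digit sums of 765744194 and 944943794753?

S(765744194) = 7+6+5+7+4+4+1+9+4 = 47.
S(944943794753) = 9+4+4+9+4+3+7+9+4+7+5+3 = 68.
47 · 68 = 3196.

3196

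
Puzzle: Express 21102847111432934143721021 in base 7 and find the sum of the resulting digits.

95

21102847111432934143721021 in base 7 is 636065624242033434425042216222.
Digit sum: 6+3+6+0+6+5+6+2+4+2+4+2+0+3+3+4+3+4+4+2+5+0+4+2+2+1+6+2+2+2 = 95.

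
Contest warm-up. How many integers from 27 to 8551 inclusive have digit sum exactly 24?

301

The integers in [27, 8551] that have digit sum exactly 24: 699, 789, 798, 879, 888, 897, …, 8538, 8547.
301 qualify.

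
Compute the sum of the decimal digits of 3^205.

486

3^205 = 64544199296837568949323861254694449319503728994774862521821715702599475289016430467635481867692243
Sum of its 98 digits: 486.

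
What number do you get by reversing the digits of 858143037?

730341858

Reversing 858143037 gives 730341858.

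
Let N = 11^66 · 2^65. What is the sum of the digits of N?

11^66 · 2^65 = 19900635195779261885570944533690384946766649294826054689876322173985027795749177342820352
Sum of its 89 digits: 446.

446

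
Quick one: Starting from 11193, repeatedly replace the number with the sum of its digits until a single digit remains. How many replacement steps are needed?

11193 → 15 → 6 (2 steps)

2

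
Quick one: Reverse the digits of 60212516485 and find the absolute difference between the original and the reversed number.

Reverse of 60212516485 is 58461521206.
|60212516485 − 58461521206| = 1750995279

1750995279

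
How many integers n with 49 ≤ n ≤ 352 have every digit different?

225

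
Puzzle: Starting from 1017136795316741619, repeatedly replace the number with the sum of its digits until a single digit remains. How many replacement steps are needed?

3

1017136795316741619 → 78 → 15 → 6 (3 steps)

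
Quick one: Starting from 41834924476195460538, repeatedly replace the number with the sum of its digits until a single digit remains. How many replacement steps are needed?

3

41834924476195460538 → 93 → 12 → 3 (3 steps)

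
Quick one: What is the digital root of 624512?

2

6+2+4+5+1+2 = 20
2+0 = 2
(Equivalently, 624512 mod 9 = 2.)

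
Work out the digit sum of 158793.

33

1+5+8+7+9+3 = 33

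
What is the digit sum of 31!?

135

31! = 8222838654177922817725562880000000
Sum of its 34 digits: 135.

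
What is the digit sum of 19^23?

19^23 = 257829627945307727248226067259
Sum of its 30 digits: 145.

145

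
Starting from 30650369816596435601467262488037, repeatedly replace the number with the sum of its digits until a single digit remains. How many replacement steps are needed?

30650369816596435601467262488037 → 143 → 8 (2 steps)

2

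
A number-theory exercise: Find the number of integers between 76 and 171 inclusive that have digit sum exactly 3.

The integers in [76, 171] that have digit sum exactly 3: 102, 111, 120.
3 qualify.

3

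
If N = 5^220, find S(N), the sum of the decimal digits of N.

643

5^220 = 5934729841099874217170776418476223221388103646012465603924862494268130144153006974395699332357133500058142270617601854443279307815828360617160797119140625
Sum of its 154 digits: 643.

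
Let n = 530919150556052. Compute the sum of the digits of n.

5+3+0+9+1+9+1+5+0+5+5+6+0+5+2 = 56

56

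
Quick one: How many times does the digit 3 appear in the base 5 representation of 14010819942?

3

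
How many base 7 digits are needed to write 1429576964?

1429576964 in base 7 is 50266126604, which has 11 digits.

11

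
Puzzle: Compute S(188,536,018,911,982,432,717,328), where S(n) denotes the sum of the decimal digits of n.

107

1+8+8+5+3+6+0+1+8+9+1+1+9+8+2+4+3+2+7+1+7+3+2+8 = 107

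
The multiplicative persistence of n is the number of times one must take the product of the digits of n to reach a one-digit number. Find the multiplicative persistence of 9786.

2

9786 → 3024 → 0 (2 steps)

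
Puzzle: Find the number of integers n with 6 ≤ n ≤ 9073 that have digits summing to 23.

407

The integers in [6, 9073] that have digits summing to 23: 599, 689, 698, 779, 788, 797, …, 9059, 9068.
407 qualify.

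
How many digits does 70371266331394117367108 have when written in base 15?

70371266331394117367108 in base 15 is 32938DCC551523431B08, which has 20 digits.

20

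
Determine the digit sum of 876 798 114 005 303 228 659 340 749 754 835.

8+7+6+7+9+8+1+1+4+0+0+5+3+0+3+2+2+8+6+5+9+3+4+0+7+4+9+7+5+4+8+3+5 = 153

153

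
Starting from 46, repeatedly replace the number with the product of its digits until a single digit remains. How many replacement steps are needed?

46 → 24 → 8 (2 steps)

2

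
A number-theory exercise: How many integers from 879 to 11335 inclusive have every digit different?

4953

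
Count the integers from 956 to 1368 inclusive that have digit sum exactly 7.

22

The integers in [956, 1368] that have digit sum exactly 7: 1006, 1015, 1024, 1033, 1042, 1051, …, 1321, 1330.
22 qualify.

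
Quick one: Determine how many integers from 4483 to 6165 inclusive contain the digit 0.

The integers in [4483, 6165] that contain the digit 0: 4490, 4500, 4501, 4502, 4503, 4504, …, 6150, 6160.
483 qualify.

483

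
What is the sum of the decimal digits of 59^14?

59^14 = 6193386212891813387462761
Sum of its 25 digits: 115.

115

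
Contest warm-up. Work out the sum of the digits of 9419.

9+4+1+9 = 23

23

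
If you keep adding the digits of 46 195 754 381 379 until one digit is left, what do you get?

9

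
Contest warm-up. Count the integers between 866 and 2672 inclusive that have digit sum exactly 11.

115

The integers in [866, 2672] that have digit sum exactly 11: 902, 911, 920, 1019, 1028, 1037, …, 2621, 2630.
115 qualify.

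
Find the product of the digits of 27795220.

2×7×7×9×5×2×2×0 = 0

0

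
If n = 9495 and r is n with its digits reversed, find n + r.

15444

Reverse of 9495 is 5949.
9495 + 5949 = 15444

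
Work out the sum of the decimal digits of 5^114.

406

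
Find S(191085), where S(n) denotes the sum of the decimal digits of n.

24

1+9+1+0+8+5 = 24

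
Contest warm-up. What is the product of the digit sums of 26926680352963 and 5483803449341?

S(26926680352963) = 2+6+9+2+6+6+8+0+3+5+2+9+6+3 = 67.
S(5483803449341) = 5+4+8+3+8+0+3+4+4+9+3+4+1 = 56.
67 · 56 = 3752.

3752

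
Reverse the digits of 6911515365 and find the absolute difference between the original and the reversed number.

1276364169

Reverse of 6911515365 is 5635151196.
|6911515365 − 5635151196| = 1276364169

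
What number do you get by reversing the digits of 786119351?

Reversing 786119351 gives 153911687.

153911687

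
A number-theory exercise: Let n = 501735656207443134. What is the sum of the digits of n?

5+0+1+7+3+5+6+5+6+2+0+7+4+4+3+1+3+4 = 66

66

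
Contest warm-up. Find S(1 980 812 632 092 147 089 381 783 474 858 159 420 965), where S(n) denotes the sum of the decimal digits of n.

1+9+8+0+8+1+2+6+3+2+0+9+2+1+4+7+0+8+9+3+8+1+7+8+3+4+7+4+8+5+8+1+5+9+4+2+0+9+6+5 = 187

187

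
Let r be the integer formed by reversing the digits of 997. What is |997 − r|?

Reverse of 997 is 799.
|997 − 799| = 198

198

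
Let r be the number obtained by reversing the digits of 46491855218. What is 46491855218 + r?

Reverse of 46491855218 is 81255819464.
46491855218 + 81255819464 = 127747674682

127747674682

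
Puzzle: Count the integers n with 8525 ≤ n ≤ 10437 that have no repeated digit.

The integers in [8525, 10437] that have no repeated digit: 8526, 8527, 8529, 8530, 8531, 8532, …, 10436, 10437.
804 qualify.

804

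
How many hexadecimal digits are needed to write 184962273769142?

184962273769142 in base 16 is A838E29FF6B6, which has 12 digits.

12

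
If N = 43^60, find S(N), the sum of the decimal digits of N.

451

43^60 = 101884316143293724639321438298548468859714407955178707917646514899729985508487047417041530122482001
Sum of its 99 digits: 451.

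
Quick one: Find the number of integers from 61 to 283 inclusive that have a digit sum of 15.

The integers in [61, 283] that have a digit sum of 15: 69, 78, 87, 96, 159, 168, …, 267, 276.
13 qualify.

13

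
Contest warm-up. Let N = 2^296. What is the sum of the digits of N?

2^296 = 127314748520905380391777855525586135065716774604121015664758778084648831235208544136462336
Sum of its 90 digits: 391.

391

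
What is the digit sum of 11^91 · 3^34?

549

11^91 · 3^34 = 974668678194537871170928719092786184810812577826918211641424758607969695388055247190082717623568493208705714859
Sum of its 111 digits: 549.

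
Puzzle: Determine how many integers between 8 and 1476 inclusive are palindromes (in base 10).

The integers in [8, 1476] that are palindromes (in base 10): 8, 9, 11, 22, 33, 44, …, 1331, 1441.
106 qualify.

106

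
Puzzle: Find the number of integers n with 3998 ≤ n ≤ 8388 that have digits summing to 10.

80

The integers in [3998, 8388] that have digits summing to 10: 4006, 4015, 4024, 4033, 4042, 4051, …, 8110, 8200.
80 qualify.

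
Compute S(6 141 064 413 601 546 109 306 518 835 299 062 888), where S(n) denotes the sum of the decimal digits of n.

6+1+4+1+0+6+4+4+1+3+6+0+1+5+4+6+1+0+9+3+0+6+5+1+8+8+3+5+2+9+9+0+6+2+8+8+8 = 153

153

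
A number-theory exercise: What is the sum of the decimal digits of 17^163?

899

17^163 = 365741451952531252906295318804284300760570085125486622356629354989853625068162324810182390595876307132845646145452075958329439092790843922410571685290620586629352896265037879243272487846808876444331313
Sum of its 201 digits: 899.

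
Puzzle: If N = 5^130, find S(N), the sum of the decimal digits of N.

427

5^130 = 7346839692639296924804603357639035486366659729825547009429698164240107871592044830322265625
Sum of its 91 digits: 427.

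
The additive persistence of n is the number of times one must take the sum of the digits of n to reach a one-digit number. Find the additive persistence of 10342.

2

10342 → 10 → 1 (2 steps)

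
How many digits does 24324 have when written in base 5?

24324 in base 5 is 1234244, which has 7 digits.

7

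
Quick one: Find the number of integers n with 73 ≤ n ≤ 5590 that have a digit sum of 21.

259

The integers in [73, 5590] that have a digit sum of 21: 399, 489, 498, 579, 588, 597, …, 5574, 5583.
259 qualify.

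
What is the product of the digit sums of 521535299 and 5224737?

S(521535299) = 5+2+1+5+3+5+2+9+9 = 41.
S(5224737) = 5+2+2+4+7+3+7 = 30.
41 · 30 = 1230.

1230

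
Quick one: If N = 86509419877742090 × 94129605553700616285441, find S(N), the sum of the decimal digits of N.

86509419877742090 × 94129605553700616285441 = 8143097569771330324376225241450019911690
Sum of its 40 digits: 159.

159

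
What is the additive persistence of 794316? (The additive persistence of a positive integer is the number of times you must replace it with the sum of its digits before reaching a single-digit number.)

2

794316 → 30 → 3 (2 steps)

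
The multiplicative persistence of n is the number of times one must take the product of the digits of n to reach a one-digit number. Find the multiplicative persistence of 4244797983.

4244797983 → 12192768 → 12096 → 0 (3 steps)

3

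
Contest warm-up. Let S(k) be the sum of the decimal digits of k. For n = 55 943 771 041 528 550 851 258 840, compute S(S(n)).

First digit sum: 112.
1+1+2 = 4.

4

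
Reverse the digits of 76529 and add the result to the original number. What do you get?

169096

Reverse of 76529 is 92567.
76529 + 92567 = 169096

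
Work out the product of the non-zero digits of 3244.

96

3×2×4×4 = 96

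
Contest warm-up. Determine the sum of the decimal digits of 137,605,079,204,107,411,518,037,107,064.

1+3+7+6+0+5+0+7+9+2+0+4+1+0+7+4+1+1+5+1+8+0+3+7+1+0+7+0+6+4 = 100

100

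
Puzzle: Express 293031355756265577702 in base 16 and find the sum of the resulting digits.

132

293031355756265577702 in base 16 is FE2A081837F539CE6.
Digit sum: 15+14+2+10+0+8+1+8+3+7+15+5+3+9+12+14+6 = 132.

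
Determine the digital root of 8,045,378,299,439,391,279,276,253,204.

8+0+4+5+3+7+8+2+9+9+4+3+9+3+9+1+2+7+9+2+7+6+2+5+3+2+0+4 = 133
1+3+3 = 7

7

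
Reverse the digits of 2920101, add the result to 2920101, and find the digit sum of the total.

Reversal of 2920101 is 1010292; 2920101 + 1010292 = 3930393.
Digit sum of 3930393: 3+9+3+0+3+9+3 = 30.

30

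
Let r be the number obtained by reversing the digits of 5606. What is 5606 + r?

11671

Reverse of 5606 is 6065.
5606 + 6065 = 11671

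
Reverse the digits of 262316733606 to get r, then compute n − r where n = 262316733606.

-344020879656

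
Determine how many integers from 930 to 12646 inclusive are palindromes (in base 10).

The integers in [930, 12646] that are palindromes (in base 10): 939, 949, 959, 969, 979, 989, …, 12521, 12621.
124 qualify.

124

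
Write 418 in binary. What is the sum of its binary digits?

4

418 in base 2 is 110100010.
Digit sum: 1+1+0+1+0+0+0+1+0 = 4.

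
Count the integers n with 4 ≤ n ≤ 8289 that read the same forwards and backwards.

178

The integers in [4, 8289] that read the same forwards and backwards: 4, 5, 6, 7, 8, 9, …, 8118, 8228.
178 qualify.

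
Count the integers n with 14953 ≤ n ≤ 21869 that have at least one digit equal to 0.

The integers in [14953, 21869] that have at least one digit equal to 0: 14960, 14970, 14980, 14990, 15000, 15001, …, 21850, 21860.
2608 qualify.

2608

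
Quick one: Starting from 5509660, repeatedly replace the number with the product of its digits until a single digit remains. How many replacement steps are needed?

1

5509660 → 0 (1 step)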